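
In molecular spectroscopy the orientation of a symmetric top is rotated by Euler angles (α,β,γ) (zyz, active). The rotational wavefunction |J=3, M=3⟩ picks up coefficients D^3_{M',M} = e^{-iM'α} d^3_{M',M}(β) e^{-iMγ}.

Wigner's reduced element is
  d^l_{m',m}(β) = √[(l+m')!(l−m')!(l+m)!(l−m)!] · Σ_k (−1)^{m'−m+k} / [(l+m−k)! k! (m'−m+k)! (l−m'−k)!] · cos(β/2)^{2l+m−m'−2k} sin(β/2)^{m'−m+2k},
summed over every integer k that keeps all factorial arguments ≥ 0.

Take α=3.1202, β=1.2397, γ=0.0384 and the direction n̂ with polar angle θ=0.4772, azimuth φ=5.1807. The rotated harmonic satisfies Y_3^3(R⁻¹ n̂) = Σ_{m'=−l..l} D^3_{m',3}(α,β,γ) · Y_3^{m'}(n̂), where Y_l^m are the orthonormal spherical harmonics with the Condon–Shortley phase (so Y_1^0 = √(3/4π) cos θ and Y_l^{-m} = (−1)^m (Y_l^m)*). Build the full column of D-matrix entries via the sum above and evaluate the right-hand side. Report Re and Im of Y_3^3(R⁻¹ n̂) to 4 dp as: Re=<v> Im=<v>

Re=0.0815 Im=-0.4046

Need the full column D^3_{m',3} for m'=−3..3 at α=3.1202, β=1.2397, γ=0.0384.
cos(β/2)=0.813966, sin(β/2)=0.580913
d^3_{-3,3}: single k=6 term ⇒ +0.038430;  D = -0.037813+0.006857i
d^3_{-2,3}: single k=5 term ⇒ +0.131898;  D = +0.130255-0.020751i
d^3_{-1,3}: single k=4 term ⇒ +0.292215;  D = -0.289493+0.039790i
d^3_{0,3}: single k=3 term ⇒ +0.472788;  D = +0.469654-0.054345i
d^3_{1,3}: single k=2 term ⇒ +0.573710;  D = -0.571187+0.053739i
d^3_{2,3}: single k=1 term ⇒ +0.508413;  D = +0.507081-0.036784i
d^3_{3,3}: single k=0 term ⇒ +0.290828;  D = -0.290450+0.014832i
Y_3^{m'}(θ=0.4772,φ=5.1807) and Σ D·Y over m':
  (-0.0378+0.0069i)·(-0.0399-0.0067i)  (+0.1303-0.0208i)·(-0.1135+0.1543i)  (-0.2895+0.0398i)·(+0.1973+0.3901i)  (+0.4697-0.0543i)·(+0.3133+0.0000i)  (-0.5712+0.0537i)·(-0.1973+0.3901i)  (+0.5071-0.0368i)·(-0.1135-0.1543i)  (-0.2904+0.0148i)·(+0.0399-0.0067i)
Y_3^3(R⁻¹ n̂) = +0.081542-0.404633i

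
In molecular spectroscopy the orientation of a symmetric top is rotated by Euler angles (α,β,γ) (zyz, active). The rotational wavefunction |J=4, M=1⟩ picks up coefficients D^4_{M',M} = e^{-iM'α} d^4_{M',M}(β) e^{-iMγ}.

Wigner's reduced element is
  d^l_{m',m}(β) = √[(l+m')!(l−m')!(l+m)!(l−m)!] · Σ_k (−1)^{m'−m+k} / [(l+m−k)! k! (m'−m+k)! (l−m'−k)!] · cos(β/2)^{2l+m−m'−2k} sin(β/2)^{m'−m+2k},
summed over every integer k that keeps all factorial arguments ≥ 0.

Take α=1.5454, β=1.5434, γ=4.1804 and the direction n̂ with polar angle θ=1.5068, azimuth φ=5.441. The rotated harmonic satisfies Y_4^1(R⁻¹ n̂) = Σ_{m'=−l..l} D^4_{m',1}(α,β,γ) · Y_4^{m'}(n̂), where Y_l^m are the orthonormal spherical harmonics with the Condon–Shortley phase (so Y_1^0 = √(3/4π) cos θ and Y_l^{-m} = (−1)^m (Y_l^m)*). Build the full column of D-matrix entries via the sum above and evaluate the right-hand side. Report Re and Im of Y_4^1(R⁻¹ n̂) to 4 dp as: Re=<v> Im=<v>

Re=0.1481 Im=0.0644

Need the full column D^4_{m',1} for m'=−4..4 at α=1.5454, β=1.5434, γ=4.1804.
cos(β/2)=0.716726, sin(β/2)=0.697355
d^4_{-4,1}: single k=5 term ⇒ +0.454383;  D = -0.189586+0.412942i
d^4_{-3,1}: k∈[4..5] ⇒ +0.825557 -0.468920 = +0.356637;  D = +0.320227+0.156985i
d^4_{-2,1}: k∈[3..5] ⇒ +0.907074 -1.288056 +0.243874 = -0.137108;  D = -0.063459+0.121538i
d^4_{-1,1}: k∈[2..5] ⇒ +0.659215 -1.872187 +0.886176 -0.055928 = -0.382724;  D = +0.334655+0.185698i
d^4_{0,1}: k∈[1..4] ⇒ +0.302999 -1.721051 +1.629276 -0.257066 = -0.045842;  D = +0.023253-0.039506i
d^4_{1,1}: k∈[0..3] ⇒ +0.069635 -0.988823 +1.872187 -0.590784 = +0.362215;  D = +0.307391+0.191601i
d^4_{2,1}: k∈[0..2] ⇒ -0.287450 +1.360611 -0.858704 = +0.214456;  D = +0.118026-0.179057i
d^4_{3,1}: k∈[0..1] ⇒ +0.523236 -0.825557 = -0.302321;  D = +0.248112+0.172738i
d^4_{4,1}: single k=0 term ⇒ -0.479978;  D = +0.284161-0.386822i
Y_4^{m'}(θ=1.5068,φ=5.441) and Σ D·Y over m':
  (-0.1896+0.4129i)·(-0.4276-0.0988i)  (+0.3202+0.1570i)·(-0.0650+0.0459i)  (-0.0635+0.1215i)·(+0.0367-0.3215i)  (+0.3347+0.1857i)·(-0.0597-0.0669i)  (+0.0233-0.0395i)·(+0.3044+0.0000i)  (+0.3074+0.1916i)·(+0.0597-0.0669i)  (+0.1180-0.1791i)·(+0.0367+0.3215i)  (+0.2481+0.1727i)·(+0.0650+0.0459i)  (+0.2842-0.3868i)·(-0.4276+0.0988i)
Y_4^1(R⁻¹ n̂) = +0.148145+0.064362i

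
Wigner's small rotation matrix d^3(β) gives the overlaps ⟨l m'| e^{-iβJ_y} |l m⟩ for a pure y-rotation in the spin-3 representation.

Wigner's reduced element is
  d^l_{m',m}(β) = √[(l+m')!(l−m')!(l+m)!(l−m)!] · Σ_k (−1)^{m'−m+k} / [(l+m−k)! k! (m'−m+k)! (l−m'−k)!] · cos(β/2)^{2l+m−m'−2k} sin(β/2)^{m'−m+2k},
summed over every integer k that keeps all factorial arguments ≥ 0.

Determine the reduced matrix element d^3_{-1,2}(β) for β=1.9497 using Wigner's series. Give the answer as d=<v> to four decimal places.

d=-0.0552

d^3_{-1,2}(β=1.9497) via Wigner's sum:
Half-angle: c=0.561292, s=0.827618. N=√(2·24·120·1)=75.894664
k∈{3,4} keeps every argument non-negative
  k=3: (−1)^0·75.8947/(12)·0.5613^3·0.8276^3 = +0.633996
  k=4: (−1)^1·75.8947/(24)·0.5613^1·0.8276^5 = -0.689188
d^3_{-1,2}(1.9497) = +0.633996 -0.689188 = -0.055193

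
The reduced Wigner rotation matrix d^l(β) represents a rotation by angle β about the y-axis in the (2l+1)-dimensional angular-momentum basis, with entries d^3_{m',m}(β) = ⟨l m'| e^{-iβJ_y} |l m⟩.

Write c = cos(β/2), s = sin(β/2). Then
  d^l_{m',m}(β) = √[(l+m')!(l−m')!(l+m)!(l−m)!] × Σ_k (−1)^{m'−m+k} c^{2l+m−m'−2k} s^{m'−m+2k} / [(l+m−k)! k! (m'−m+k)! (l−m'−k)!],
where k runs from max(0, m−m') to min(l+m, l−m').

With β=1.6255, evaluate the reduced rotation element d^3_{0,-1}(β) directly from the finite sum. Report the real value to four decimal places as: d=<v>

d=0.4259

d^3_{0,-1}(β=1.6255) via Wigner's sum:
c=cos(1.6255/2)=0.687504, s=sin(1.6255/2)=0.726181; N=√[6·6·2·24]=41.569219
k: max(0,(-1)−(0))=0 … min(3+(-1),3−(0))=2
  k=0: (−1)^1·41.5692/(12)·0.6875^5·0.7262^1 = -0.386377
  k=1: (−1)^2·41.5692/(4)·0.6875^3·0.7262^3 = +1.293217
  k=2: (−1)^3·41.5692/(12)·0.6875^1·0.7262^5 = -0.480938
d^3_{0,-1}(1.6255) = -0.386377 +1.293217 -0.480938 = +0.425902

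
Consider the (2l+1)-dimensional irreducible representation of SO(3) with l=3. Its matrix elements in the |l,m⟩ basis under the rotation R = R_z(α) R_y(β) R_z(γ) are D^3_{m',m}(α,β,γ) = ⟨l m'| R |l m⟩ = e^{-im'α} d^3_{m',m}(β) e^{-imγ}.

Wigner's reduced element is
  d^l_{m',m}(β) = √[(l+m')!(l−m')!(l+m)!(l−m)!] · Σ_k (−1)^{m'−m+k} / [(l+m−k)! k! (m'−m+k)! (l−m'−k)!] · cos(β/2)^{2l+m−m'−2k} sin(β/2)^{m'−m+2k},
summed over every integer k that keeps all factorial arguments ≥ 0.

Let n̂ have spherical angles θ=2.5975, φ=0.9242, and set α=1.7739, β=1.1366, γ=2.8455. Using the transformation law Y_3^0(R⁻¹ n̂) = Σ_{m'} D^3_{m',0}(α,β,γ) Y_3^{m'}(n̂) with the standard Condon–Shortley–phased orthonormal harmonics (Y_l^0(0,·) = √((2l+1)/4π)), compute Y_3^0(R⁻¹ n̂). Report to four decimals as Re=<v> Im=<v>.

Need the full column D^3_{m',0} for m'=−3..3 at α=1.7739, β=1.1366, γ=2.8455.
cos(β/2)=0.842817, sin(β/2)=0.538200
d^3_{-3,0}: single k=3 term ⇒ +0.417394;  D = +0.238876-0.342281i
d^3_{-2,0}: k∈[2..3] ⇒ +0.800537 -0.326439 = +0.474098;  D = -0.435519-0.187329i
d^3_{-1,0}: k∈[1..3] ⇒ +0.792868 -0.969936 +0.131839 = -0.045229;  D = +0.009123-0.044299i
d^3_{0,0}: k∈[0..3] ⇒ +0.358427 -1.315417 +0.536394 -0.024303 = -0.444899;  D = -0.444899+0.000000i
d^3_{1,0}: k∈[0..2] ⇒ -0.792868 +0.969936 -0.131839 = +0.045229;  D = -0.009123-0.044299i
d^3_{2,0}: k∈[0..1] ⇒ +0.800537 -0.326439 = +0.474098;  D = -0.435519+0.187329i
d^3_{3,0}: single k=0 term ⇒ -0.417394;  D = -0.238876-0.342281i
Y_3^{m'}(θ=2.5975,φ=0.9242) and Σ D·Y over m':
  (+0.2389-0.3423i)·(-0.0540-0.0209i)  (-0.4355-0.1873i)·(+0.0642+0.2253i)  (+0.0091-0.0443i)·(+0.2681-0.3552i)  (-0.4449+0.0000i)·(-0.2108+0.0000i)  (-0.0091-0.0443i)·(-0.2681-0.3552i)  (-0.4355+0.1873i)·(+0.0642-0.2253i)  (-0.2389-0.3423i)·(+0.0540-0.0209i)
Y_3^0(R⁻¹ n̂) = +0.055626-0.000000i

Re=0.0556 Im=0.0000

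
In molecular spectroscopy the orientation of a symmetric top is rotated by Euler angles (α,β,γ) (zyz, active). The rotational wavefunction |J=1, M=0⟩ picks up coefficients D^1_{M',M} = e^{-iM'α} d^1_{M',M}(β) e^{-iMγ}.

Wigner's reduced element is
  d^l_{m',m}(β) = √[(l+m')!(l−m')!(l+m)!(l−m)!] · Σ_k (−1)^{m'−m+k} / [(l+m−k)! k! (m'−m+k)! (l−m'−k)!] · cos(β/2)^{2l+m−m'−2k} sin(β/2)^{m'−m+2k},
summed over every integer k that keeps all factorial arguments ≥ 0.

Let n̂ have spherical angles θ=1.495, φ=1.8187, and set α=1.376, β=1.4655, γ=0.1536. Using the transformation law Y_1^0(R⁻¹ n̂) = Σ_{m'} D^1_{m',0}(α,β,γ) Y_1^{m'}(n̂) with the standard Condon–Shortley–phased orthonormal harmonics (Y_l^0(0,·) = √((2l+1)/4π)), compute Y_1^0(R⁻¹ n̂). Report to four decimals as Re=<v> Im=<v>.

Need the full column D^1_{m',0} for m'=−1..1 at α=1.376, β=1.4655, γ=0.1536.
cos(β/2)=0.743338, sin(β/2)=0.668916
d^1_{-1,0}: single k=1 term ⇒ +0.703190;  D = +0.136114+0.689891i
d^1_{0,0}: k∈[0..1] ⇒ +0.552551 -0.447449 = +0.105102;  D = +0.105102+0.000000i
d^1_{1,0}: single k=0 term ⇒ -0.703190;  D = -0.136114+0.689891i
Y_1^{m'}(θ=1.495,φ=1.8187) and Σ D·Y over m':
  (+0.1361+0.6899i)·(-0.0845-0.3340i)  (+0.1051+0.0000i)·(+0.0370+0.0000i)  (-0.1361+0.6899i)·(+0.0845-0.3340i)
Y_1^0(R⁻¹ n̂) = +0.441683+0.000000i

Re=0.4417 Im=0.0000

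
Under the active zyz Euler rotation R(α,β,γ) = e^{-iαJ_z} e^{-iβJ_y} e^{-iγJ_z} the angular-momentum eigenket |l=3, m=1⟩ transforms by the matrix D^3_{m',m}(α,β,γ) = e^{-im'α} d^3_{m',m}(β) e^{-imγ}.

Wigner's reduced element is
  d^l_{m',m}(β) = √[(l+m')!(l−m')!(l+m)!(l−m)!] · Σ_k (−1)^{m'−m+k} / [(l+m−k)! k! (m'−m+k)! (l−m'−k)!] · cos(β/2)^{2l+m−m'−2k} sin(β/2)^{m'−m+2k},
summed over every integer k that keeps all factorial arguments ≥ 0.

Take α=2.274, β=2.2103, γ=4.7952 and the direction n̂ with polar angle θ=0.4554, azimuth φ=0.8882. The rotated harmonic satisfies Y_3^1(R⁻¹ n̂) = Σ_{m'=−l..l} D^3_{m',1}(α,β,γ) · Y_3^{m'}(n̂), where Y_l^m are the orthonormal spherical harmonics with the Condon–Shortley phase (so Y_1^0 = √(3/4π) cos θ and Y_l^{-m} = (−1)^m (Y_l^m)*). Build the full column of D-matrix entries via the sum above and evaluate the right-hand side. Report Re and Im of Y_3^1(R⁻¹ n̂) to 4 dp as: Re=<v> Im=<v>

Need the full column D^3_{m',1} for m'=−3..3 at α=2.274, β=2.2103, γ=4.7952.
cos(β/2)=0.449000, sin(β/2)=0.893532
d^3_{-3,1}: single k=4 term ⇒ +0.497713;  D = -0.219175+0.446856i
d^3_{-2,1}: k∈[3..4] ⇒ +0.408413 -0.808716 = -0.400303;  D = -0.388134+0.097950i
d^3_{-1,1}: k∈[2..4] ⇒ +0.194696 -1.028071 +0.508932 = -0.324443;  D = +0.263983+0.188616i
d^3_{0,1}: k∈[1..3] ⇒ +0.056485 -0.671092 +0.885904 = +0.271298;  D = +0.022441+0.270368i
d^3_{1,1}: k∈[0..2] ⇒ +0.008194 -0.259595 +0.771053 = +0.519652;  D = +0.367223-0.367676i
d^3_{2,1}: k∈[0..1] ⇒ -0.051564 +0.408413 = +0.356850;  D = -0.355663-0.029079i
d^3_{3,1}: single k=0 term ⇒ +0.125676;  D = +0.073188+0.102166i
Y_3^{m'}(θ=0.4554,φ=0.8882) and Σ D·Y over m':
  (-0.2192+0.4469i)·(-0.0315-0.0163i)  (-0.3881+0.0980i)·(-0.0362-0.1738i)  (+0.2640+0.1886i)·(+0.2719-0.3345i)  (+0.0224+0.2704i)·(+0.3461+0.0000i)  (+0.3672-0.3677i)·(-0.2719-0.3345i)  (-0.3557-0.0291i)·(-0.0362+0.1738i)  (+0.0732+0.1022i)·(+0.0315-0.0163i)
Y_3^1(R⁻¹ n̂) = -0.012994+0.028378i

Re=-0.0130 Im=0.0284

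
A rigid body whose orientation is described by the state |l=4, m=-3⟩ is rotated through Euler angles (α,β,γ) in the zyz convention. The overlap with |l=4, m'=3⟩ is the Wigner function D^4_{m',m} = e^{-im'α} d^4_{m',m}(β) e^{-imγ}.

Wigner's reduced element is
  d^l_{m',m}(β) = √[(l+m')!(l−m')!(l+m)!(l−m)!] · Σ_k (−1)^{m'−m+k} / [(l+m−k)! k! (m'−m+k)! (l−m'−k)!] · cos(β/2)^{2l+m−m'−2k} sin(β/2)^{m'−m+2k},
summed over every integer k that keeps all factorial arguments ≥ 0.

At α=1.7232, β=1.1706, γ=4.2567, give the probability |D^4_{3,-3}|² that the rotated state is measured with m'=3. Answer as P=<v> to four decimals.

P=0.0168

Split into d^4_{3,-3}(β=1.1706) × two z-phases.
c=cos(1.1706/2)=0.833546, s=sin(1.1706/2)=0.552449; N=√[5040·1·1·5040]=5040.000000
Admissible k: 0..1 (factorial args all ≥0)
  k=0: (−1)^6·5040.0000/(720)·0.8335^2·0.5524^6 = +0.138265
  k=1: (−1)^7·5040.0000/(5040)·0.8335^0·0.5524^8 = -0.008676
d^4_{3,-3}(1.1706) = +0.138265 -0.008676 = +0.129589
|D^4_{3,-3}|² = |d^4_{3,-3}(β)|² = (+0.129589)² = 0.016793 (the z-rotation phases have unit modulus)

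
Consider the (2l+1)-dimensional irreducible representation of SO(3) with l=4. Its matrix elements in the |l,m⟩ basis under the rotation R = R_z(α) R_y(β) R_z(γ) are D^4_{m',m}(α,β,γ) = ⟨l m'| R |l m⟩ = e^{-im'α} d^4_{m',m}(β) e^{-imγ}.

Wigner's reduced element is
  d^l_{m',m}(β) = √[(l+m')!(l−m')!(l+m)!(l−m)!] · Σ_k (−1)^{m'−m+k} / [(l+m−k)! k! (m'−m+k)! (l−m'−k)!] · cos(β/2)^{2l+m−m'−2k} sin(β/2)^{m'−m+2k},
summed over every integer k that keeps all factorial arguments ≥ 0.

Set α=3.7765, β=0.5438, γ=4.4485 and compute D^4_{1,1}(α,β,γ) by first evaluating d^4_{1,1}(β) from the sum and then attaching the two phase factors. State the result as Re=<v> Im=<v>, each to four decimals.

First d^4_{1,1}(β=0.5438), then the phase factors e^{-i(1)α} and e^{-i(1)γ}:
c=cos(0.5438/2)=0.963262, s=sin(0.5438/2)=0.268562; N=√[120·6·120·6]=720.000000
k: max(0,(1)−(1))=0 … min(4+(1),4−(1))=3
  k=0: (−1)^0·720.0000/(720)·0.9633^8·0.2686^0 = +0.741236
  k=1: (−1)^1·720.0000/(48)·0.9633^6·0.2686^2 = -0.864268
  k=2: (−1)^2·720.0000/(24)·0.9633^4·0.2686^4 = +0.134363
  k=3: (−1)^3·720.0000/(72)·0.9633^2·0.2686^6 = -0.003481
d^4_{1,1}(0.5438) = +0.741236 -0.864268 +0.134363 -0.003481 = +0.007850
Phases: e^{-i·(1)·3.7765}=-0.805127+0.593103i, e^{-i·(1)·4.4485}=-0.260837+0.965383i ⇒ D=-0.002846-0.007316i

Re=-0.0028 Im=-0.0073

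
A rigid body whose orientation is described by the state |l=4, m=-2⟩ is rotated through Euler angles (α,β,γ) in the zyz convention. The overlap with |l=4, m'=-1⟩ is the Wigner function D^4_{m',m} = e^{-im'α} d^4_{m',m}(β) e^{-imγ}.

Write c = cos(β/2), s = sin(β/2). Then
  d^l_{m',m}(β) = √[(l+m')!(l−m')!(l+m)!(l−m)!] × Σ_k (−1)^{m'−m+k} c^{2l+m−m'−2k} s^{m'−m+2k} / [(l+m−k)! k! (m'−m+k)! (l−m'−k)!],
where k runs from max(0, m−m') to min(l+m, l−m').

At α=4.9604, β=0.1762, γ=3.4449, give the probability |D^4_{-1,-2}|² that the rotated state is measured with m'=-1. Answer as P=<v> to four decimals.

Split into d^4_{-1,-2}(β=0.1762) × two z-phases.
Half-angle: c=0.996122, s=0.087986. N=√(6·120·2·720)=1018.233765
k: max(0,(-2)−(-1))=0 … min(4+(-2),4−(-1))=2
  k=0: (−1)^1·1018.2338/(240)·0.9961^7·0.0880^1 = -0.363276
  k=1: (−1)^2·1018.2338/(48)·0.9961^5·0.0880^3 = +0.014171
  k=2: (−1)^3·1018.2338/(72)·0.9961^3·0.0880^5 = -0.000074
d^4_{-1,-2}(0.1762) = -0.363276 +0.014171 -0.000074 = -0.349179
|D^4_{-1,-2}|² = |d^4_{-1,-2}(β)|² = (-0.349179)² = 0.121926 (the z-rotation phases have unit modulus)

P=0.1219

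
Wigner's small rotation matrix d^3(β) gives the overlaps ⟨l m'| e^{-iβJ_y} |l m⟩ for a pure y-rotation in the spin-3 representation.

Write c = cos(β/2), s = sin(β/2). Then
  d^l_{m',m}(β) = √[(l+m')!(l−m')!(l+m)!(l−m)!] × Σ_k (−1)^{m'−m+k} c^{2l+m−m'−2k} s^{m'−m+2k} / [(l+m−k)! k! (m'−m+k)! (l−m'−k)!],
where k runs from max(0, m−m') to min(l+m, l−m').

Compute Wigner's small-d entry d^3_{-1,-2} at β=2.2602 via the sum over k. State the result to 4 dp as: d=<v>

d^3_{-1,-2}(β=2.2602) via Wigner's sum:
Half-angle: c=0.426569, s=0.904455. N=√(2·24·1·120)=75.894664
Admissible k: 0..1 (factorial args all ≥0)
  k=0: (−1)^1·75.8947/(24)·0.4266^5·0.9045^1 = -0.040396
  k=1: (−1)^2·75.8947/(12)·0.4266^3·0.9045^3 = +0.363212
d^3_{-1,-2}(2.2602) = -0.040396 +0.363212 = +0.322816

d=0.3228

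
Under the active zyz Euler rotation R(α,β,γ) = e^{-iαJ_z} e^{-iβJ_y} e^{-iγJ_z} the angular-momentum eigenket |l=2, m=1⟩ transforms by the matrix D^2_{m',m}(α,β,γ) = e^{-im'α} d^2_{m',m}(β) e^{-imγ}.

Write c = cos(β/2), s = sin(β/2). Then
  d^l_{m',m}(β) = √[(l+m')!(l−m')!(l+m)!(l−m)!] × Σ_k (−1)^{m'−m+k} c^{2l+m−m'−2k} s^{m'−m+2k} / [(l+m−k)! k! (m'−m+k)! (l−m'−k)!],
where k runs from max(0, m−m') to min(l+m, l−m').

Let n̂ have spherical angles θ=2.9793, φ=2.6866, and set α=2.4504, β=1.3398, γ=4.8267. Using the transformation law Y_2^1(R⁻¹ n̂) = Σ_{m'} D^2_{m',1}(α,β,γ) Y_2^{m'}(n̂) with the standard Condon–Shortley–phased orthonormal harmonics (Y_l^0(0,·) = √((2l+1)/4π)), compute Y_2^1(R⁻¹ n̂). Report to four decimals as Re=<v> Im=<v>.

Re=0.0043 Im=0.0561

Need the full column D^2_{m',1} for m'=−2..2 at α=2.4504, β=1.3398, γ=4.8267.
cos(β/2)=0.783884, sin(β/2)=0.620908
d^2_{-2,1}: single k=3 term ⇒ +0.375286;  D = +0.374256+0.027783i
d^2_{-1,1}: k∈[2..3] ⇒ +0.710687 -0.148630 = +0.562057;  D = -0.405344-0.389364i
d^2_{0,1}: k∈[1..2] ⇒ +0.732584 -0.459630 = +0.272954;  D = +0.031134+0.271173i
d^2_{1,1}: k∈[0..1] ⇒ +0.377578 -0.710687 = -0.333109;  D = -0.181682+0.279201i
d^2_{2,1}: single k=0 term ⇒ -0.598153;  D = +0.570954-0.178321i
Y_2^{m'}(θ=2.9793,φ=2.6866) and Σ D·Y over m':
  (+0.3743+0.0278i)·(+0.0062+0.0080i)  (-0.4053-0.3894i)·(+0.1107+0.0541i)  (+0.0311+0.2712i)·(+0.6061+0.0000i)  (-0.1817+0.2792i)·(-0.1107+0.0541i)  (+0.5710-0.1783i)·(+0.0062-0.0080i)
Y_2^1(R⁻¹ n̂) = +0.004293+0.056094i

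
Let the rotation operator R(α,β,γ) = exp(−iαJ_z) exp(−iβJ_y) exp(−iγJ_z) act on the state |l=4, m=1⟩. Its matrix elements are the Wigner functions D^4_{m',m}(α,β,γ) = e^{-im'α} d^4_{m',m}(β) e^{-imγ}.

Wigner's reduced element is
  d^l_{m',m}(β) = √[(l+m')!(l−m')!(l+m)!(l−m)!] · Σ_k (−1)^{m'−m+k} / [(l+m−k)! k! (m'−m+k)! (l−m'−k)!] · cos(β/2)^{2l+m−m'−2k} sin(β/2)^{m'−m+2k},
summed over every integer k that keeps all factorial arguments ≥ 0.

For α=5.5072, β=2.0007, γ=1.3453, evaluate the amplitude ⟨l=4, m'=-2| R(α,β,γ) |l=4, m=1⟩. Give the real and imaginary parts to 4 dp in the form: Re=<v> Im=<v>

Split into d^4_{-2,1}(β=2.0007) × two z-phases.
With c≡cos(β/2)=0.540008 and s≡sin(β/2)=0.841660, N=[2·720·120·6]^{1/2}=1018.233765
k∈{3,4,5} keeps every argument non-negative
  k=3: (−1)^0·1018.2338/(72)·0.5400^5·0.8417^3 = +0.387191
  k=4: (−1)^1·1018.2338/(48)·0.5400^3·0.8417^5 = -1.410879
  k=5: (−1)^2·1018.2338/(240)·0.5400^1·0.8417^7 = +0.685478
d^4_{-2,1}(2.0007) = +0.387191 -1.410879 +0.685478 = -0.338211
D = (+0.018825-0.999823i)·(-0.338211)·(+0.223590-0.974683i) = +0.328166+0.081813i

Re=0.3282 Im=0.0818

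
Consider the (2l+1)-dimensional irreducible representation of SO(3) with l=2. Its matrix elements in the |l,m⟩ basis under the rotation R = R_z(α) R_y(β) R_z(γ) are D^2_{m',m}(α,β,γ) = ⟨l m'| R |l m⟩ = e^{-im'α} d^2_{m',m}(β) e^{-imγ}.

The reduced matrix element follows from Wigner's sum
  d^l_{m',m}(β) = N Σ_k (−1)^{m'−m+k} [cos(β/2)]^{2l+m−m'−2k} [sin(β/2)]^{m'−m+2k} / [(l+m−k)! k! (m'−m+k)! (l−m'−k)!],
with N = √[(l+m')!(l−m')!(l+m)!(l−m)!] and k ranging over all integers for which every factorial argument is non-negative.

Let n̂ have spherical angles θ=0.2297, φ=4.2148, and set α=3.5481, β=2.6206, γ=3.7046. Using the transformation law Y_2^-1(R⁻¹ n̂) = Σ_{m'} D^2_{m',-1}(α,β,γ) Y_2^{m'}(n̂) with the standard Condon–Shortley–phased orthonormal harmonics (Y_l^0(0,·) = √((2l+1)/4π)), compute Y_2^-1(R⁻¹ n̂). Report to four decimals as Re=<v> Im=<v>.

Re=-0.2720 Im=-0.2688

Need the full column D^2_{m',-1} for m'=−2..2 at α=3.5481, β=2.6206, γ=3.7046.
cos(β/2)=0.257560, sin(β/2)=0.966262
d^2_{-2,-1}: single k=1 term ⇒ +0.033019;  D = -0.006391-0.032394i
d^2_{-1,-1}: k∈[0..1] ⇒ +0.004401 -0.185810 = -0.181409;  D = -0.102623-0.149592i
d^2_{0,-1}: k∈[0..1] ⇒ -0.040440 +0.569167 = +0.528727;  D = -0.447120-0.282198i
d^2_{1,-1}: k∈[0..1] ⇒ +0.185810 -0.871726 = -0.685916;  D = -0.677534-0.106908i
d^2_{2,-1}: single k=0 term ⇒ -0.464723;  D = +0.450275-0.114978i
Y_2^{m'}(θ=0.2297,φ=4.2148) and Σ D·Y over m':
  (-0.0064-0.0324i)·(-0.0109-0.0168i)  (-0.1026-0.1496i)·(-0.0818+0.1505i)  (-0.4471-0.2822i)·(+0.5817+0.0000i)  (-0.6775-0.1069i)·(+0.0818+0.1505i)  (+0.4503-0.1150i)·(-0.0109+0.0168i)
Y_2^-1(R⁻¹ n̂) = -0.271951-0.268817i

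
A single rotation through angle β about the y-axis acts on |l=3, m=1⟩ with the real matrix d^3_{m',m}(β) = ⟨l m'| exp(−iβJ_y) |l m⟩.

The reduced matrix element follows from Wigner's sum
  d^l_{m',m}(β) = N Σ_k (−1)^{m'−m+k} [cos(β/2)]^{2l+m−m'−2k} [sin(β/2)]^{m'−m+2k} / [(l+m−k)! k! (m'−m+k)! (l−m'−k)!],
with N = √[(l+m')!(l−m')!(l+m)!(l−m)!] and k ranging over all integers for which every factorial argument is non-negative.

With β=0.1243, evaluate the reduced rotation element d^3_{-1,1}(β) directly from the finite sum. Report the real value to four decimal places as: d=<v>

d^3_{-1,1}(β=0.1243) via Wigner's sum:
With c≡cos(β/2)=0.998069 and s≡sin(β/2)=0.062110, N=[2·24·24·2]^{1/2}=48.000000
k: max(0,(1)−(-1))=2 … min(3+(1),3−(-1))=4
  k=2: (−1)^0·48.0000/(8)·0.9981^4·0.0621^2 = +0.022968
  k=3: (−1)^1·48.0000/(6)·0.9981^2·0.0621^4 = -0.000119
  k=4: (−1)^2·48.0000/(48)·0.9981^0·0.0621^6 = +0.000000
d^3_{-1,1}(0.1243) = +0.022968 -0.000119 +0.000000 = +0.022849

d=0.0228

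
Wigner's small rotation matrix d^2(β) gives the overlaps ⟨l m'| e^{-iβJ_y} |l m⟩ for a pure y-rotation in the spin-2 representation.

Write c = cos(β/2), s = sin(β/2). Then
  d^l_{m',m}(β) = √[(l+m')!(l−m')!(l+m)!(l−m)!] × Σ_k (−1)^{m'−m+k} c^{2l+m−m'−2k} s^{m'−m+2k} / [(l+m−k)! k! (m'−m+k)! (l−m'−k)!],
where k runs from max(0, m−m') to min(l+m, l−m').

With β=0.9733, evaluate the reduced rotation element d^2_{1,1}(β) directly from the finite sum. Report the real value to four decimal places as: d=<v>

d=0.0978

d^2_{1,1}(β=0.9733) via Wigner's sum:
Half-angle: c=0.883905, s=0.467667. N=√(6·1·6·1)=6.000000
The bounds max(0,m−m')=0 and min(l+m,l−m')=1 give 2 terms
  k=0: (−1)^0·6.0000/(6)·0.8839^4·0.4677^0 = +0.610410
  k=1: (−1)^1·6.0000/(2)·0.8839^2·0.4677^2 = -0.512633
d^2_{1,1}(0.9733) = +0.610410 -0.512633 = +0.097777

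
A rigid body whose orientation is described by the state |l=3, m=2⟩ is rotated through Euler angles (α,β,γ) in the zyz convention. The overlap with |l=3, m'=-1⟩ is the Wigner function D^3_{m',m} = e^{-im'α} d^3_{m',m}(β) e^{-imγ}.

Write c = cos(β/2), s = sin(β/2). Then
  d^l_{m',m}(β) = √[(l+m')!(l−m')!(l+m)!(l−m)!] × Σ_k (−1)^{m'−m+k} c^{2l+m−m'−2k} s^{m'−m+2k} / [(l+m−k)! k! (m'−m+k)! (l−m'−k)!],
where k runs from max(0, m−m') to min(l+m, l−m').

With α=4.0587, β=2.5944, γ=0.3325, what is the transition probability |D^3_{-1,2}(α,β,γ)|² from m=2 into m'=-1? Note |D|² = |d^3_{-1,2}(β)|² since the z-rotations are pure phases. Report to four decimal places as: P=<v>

First d^3_{-1,2}(β=2.5944), then the phase factors e^{-i(-1)α} and e^{-i(2)γ}:
With c≡cos(β/2)=0.270196 and s≡sin(β/2)=0.962805, N=[2·24·120·1]^{1/2}=75.894664
k: max(0,(2)−(-1))=3 … min(3+(2),3−(-1))=4
  k=3: (−1)^0·75.8947/(12)·0.2702^3·0.9628^3 = +0.111348
  k=4: (−1)^1·75.8947/(24)·0.2702^1·0.9628^5 = -0.706921
d^3_{-1,2}(2.5944) = +0.111348 -0.706921 = -0.595574
|D^3_{-1,2}|² = |d^3_{-1,2}(β)|² = (-0.595574)² = 0.354708 (the z-rotation phases have unit modulus)

P=0.3547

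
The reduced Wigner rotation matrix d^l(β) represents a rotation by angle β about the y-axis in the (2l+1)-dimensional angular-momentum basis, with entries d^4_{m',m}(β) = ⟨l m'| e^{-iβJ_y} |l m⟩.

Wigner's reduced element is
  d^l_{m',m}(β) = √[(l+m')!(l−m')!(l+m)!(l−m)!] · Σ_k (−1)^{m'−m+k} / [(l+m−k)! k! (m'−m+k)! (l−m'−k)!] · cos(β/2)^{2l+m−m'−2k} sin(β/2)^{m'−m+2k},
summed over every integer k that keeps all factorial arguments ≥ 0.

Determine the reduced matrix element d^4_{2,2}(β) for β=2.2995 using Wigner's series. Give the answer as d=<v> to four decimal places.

d=0.2446

d^4_{2,2}(β=2.2995) via Wigner's sum:
Half-angle: c=0.408716, s=0.912662. N=√(720·2·720·2)=1440.000000
k∈{0,1,2} keeps every argument non-negative
  k=0: (−1)^0·1440.0000/(1440)·0.4087^8·0.9127^0 = +0.000779
  k=1: (−1)^1·1440.0000/(120)·0.4087^6·0.9127^2 = -0.046594
  k=2: (−1)^2·1440.0000/(96)·0.4087^4·0.9127^4 = +0.290413
d^4_{2,2}(2.2995) = +0.000779 -0.046594 +0.290413 = +0.244598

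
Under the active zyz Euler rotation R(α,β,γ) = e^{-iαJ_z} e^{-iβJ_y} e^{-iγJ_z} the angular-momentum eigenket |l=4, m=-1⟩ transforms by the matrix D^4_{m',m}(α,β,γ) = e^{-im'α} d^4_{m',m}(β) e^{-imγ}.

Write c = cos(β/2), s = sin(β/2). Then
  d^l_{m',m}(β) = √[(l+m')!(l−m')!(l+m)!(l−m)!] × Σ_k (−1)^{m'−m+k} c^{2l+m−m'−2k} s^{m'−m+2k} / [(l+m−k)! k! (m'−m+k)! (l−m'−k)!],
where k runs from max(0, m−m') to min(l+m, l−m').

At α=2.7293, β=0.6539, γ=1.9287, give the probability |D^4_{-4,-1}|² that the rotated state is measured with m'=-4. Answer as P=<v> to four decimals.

Split into d^4_{-4,-1}(β=0.6539) × two z-phases.
Half-angle: c=0.947026, s=0.321156. N=√(1·40320·6·120)=5387.986637
The bounds max(0,m−m')=3 and min(l+m,l−m')=3 give 1 term
  k=3: (−1)^0·5387.9866/(720)·0.9470^5·0.3212^3 = +0.188822
d^4_{-4,-1}(0.6539) = +0.188822
|D^4_{-4,-1}|² = |d^4_{-4,-1}(β)|² = (+0.188822)² = 0.035654 (the z-rotation phases have unit modulus)

P=0.0357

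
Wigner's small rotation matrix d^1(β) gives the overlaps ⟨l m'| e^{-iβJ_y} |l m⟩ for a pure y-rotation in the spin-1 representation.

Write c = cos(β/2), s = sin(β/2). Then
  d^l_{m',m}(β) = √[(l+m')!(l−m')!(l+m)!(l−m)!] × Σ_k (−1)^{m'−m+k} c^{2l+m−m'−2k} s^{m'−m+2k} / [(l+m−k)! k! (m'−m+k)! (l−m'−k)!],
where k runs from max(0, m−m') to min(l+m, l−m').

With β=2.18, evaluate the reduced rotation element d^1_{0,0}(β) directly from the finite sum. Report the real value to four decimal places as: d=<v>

d=-0.5722

d^1_{0,0}(β=2.18) via Wigner's sum:
Half-angle: c=0.462485, s=0.886627. N=√(1·1·1·1)=1.000000
The bounds max(0,m−m')=0 and min(l+m,l−m')=1 give 2 terms
  k=0: (−1)^0·1.0000/(1)·0.4625^2·0.8866^0 = +0.213893
  k=1: (−1)^1·1.0000/(1)·0.4625^0·0.8866^2 = -0.786107
d^1_{0,0}(2.18) = +0.213893 -0.786107 = -0.572215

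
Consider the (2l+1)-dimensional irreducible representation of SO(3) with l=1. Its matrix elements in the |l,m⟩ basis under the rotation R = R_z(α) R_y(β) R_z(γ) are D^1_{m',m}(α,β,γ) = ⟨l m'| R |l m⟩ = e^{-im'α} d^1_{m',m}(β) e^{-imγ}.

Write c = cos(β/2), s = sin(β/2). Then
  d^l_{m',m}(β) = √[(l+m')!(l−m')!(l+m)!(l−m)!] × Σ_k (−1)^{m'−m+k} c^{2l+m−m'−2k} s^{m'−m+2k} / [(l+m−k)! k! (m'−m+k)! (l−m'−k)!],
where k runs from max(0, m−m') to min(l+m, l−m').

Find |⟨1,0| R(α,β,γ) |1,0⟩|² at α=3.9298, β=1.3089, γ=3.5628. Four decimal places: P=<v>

P=0.0670

First d^1_{0,0}(β=1.3089), then the phase factors e^{-i(0)α} and e^{-i(0)γ}:
c=cos(1.3089/2)=0.793383, s=sin(1.3089/2)=0.608723; N=√[1·1·1·1]=1.000000
Admissible k: 0..1 (factorial args all ≥0)
  k=0: (−1)^0·1.0000/(1)·0.7934^2·0.6087^0 = +0.629456
  k=1: (−1)^1·1.0000/(1)·0.7934^0·0.6087^2 = -0.370544
d^1_{0,0}(1.3089) = +0.629456 -0.370544 = +0.258913
|D^1_{0,0}|² = |d^1_{0,0}(β)|² = (+0.258913)² = 0.067036 (the z-rotation phases have unit modulus)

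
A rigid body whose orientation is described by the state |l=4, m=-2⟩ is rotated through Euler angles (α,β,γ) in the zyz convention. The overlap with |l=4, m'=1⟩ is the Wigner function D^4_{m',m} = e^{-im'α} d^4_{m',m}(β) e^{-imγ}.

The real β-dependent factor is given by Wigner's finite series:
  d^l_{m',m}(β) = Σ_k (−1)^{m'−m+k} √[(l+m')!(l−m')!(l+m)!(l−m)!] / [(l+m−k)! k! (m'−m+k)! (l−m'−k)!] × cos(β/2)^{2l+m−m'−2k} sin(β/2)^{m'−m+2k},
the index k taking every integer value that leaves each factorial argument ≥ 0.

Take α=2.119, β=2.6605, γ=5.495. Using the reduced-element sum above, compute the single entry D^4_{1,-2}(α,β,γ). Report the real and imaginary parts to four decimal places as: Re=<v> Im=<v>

Re=0.4983 Im=-0.3081

Split into d^4_{1,-2}(β=2.6605) × two z-phases.
Half-angle: c=0.238233, s=0.971208. N=√(120·6·2·720)=1018.233765
k: max(0,(-2)−(1))=0 … min(4+(-2),4−(1))=2
  k=0: (−1)^3·1018.2338/(72)·0.2382^5·0.9712^3 = -0.009942
  k=1: (−1)^4·1018.2338/(48)·0.2382^3·0.9712^5 = +0.247842
  k=2: (−1)^5·1018.2338/(240)·0.2382^1·0.9712^7 = -0.823805
d^4_{1,-2}(2.6605) = -0.009942 +0.247842 -0.823805 = -0.585905
Attach z-rotation phases: D = e^{-i(1)(2.119)}·(-0.585905)·e^{-i(-2)(5.495)} = +0.498338-0.308130i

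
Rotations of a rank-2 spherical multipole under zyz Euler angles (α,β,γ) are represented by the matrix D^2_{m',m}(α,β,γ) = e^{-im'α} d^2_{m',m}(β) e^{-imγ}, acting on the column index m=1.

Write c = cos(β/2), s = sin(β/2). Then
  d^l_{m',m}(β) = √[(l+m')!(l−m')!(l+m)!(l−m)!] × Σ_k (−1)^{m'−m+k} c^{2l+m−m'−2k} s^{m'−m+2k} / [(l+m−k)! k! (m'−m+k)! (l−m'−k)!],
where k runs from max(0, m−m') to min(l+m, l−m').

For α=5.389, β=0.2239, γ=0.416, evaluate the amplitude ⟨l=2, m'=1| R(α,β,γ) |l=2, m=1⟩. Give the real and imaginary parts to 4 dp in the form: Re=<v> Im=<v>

Re=0.8330 Im=0.4317

D^2_{1,1}(5.389,0.2239,0.416) = e^{-i·1·5.389}·d^2_{1,1}(0.2239)·e^{-i·1·0.416}. Compute d first:
With c≡cos(β/2)=0.993740 and s≡sin(β/2)=0.111716, N=[6·1·6·1]^{1/2}=6.000000
The bounds max(0,m−m')=0 and min(l+m,l−m')=1 give 2 terms
  k=0: (−1)^0·6.0000/(6)·0.9937^4·0.1117^0 = +0.975195
  k=1: (−1)^1·6.0000/(2)·0.9937^2·0.1117^2 = -0.036974
d^2_{1,1}(0.2239) = +0.975195 -0.036974 = +0.938220
D = (+0.626154+0.779699i)·(+0.938220)·(+0.914713-0.404105i) = +0.832982+0.431740i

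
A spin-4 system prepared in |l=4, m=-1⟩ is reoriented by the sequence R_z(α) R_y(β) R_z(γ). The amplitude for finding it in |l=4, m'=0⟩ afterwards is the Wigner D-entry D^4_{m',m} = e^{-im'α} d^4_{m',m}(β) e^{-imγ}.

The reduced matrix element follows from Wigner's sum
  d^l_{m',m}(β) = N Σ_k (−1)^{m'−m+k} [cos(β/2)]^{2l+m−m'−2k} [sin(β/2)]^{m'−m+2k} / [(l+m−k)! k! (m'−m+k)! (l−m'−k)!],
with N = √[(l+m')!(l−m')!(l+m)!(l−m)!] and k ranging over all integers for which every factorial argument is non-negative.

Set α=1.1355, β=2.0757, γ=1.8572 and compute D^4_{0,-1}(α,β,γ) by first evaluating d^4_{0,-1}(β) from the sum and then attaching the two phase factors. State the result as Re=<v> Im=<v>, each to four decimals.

First d^4_{0,-1}(β=2.0757), then the phase factors e^{-i(0)α} and e^{-i(-1)γ}:
With c≡cos(β/2)=0.508073 and s≡sin(β/2)=0.861314, N=[24·24·6·120]^{1/2}=643.987578
Admissible k: 0..3 (factorial args all ≥0)
  k=0: (−1)^1·643.9876/(144)·0.5081^7·0.8613^1 = -0.033664
  k=1: (−1)^2·643.9876/(24)·0.5081^5·0.8613^3 = +0.580473
  k=2: (−1)^3·643.9876/(24)·0.5081^3·0.8613^5 = -1.668217
  k=3: (−1)^4·643.9876/(144)·0.5081^1·0.8613^7 = +0.799045
d^4_{0,-1}(2.0757) = -0.033664 +0.580473 -1.668217 +0.799045 = -0.322362
Attach z-rotation phases: D = e^{-i(0)(1.1355)}·(-0.322362)·e^{-i(-1)(1.8572)} = +0.091069-0.309231i

Re=0.0911 Im=-0.3092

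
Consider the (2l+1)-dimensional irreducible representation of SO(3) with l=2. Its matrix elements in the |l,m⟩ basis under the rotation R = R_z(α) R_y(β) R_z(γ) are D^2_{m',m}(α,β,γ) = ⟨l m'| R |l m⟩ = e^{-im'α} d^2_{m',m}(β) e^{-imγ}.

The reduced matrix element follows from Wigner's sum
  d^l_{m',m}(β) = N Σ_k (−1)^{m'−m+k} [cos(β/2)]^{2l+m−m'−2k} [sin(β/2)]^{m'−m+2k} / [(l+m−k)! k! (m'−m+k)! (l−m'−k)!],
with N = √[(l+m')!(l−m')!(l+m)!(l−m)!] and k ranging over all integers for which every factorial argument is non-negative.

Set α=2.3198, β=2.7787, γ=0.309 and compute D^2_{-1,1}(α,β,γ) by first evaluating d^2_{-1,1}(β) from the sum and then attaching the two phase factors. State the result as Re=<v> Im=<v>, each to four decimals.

Re=0.3584 Im=-0.7613

Split into d^2_{-1,1}(β=2.7787) × two z-phases.
Half-angle: c=0.180452, s=0.983584. N=√(1·6·6·1)=6.000000
k: max(0,(1)−(-1))=2 … min(2+(1),2−(-1))=3
  k=2: (−1)^0·6.0000/(2)·0.1805^2·0.9836^2 = +0.094508
  k=3: (−1)^1·6.0000/(6)·0.1805^0·0.9836^4 = -0.935934
d^2_{-1,1}(2.7787) = +0.094508 -0.935934 = -0.841426
Phases: e^{-i·(-1)·2.3198}=-0.680909+0.732368i, e^{-i·(1)·0.309}=+0.952638-0.304106i ⇒ D=+0.358399-0.761280i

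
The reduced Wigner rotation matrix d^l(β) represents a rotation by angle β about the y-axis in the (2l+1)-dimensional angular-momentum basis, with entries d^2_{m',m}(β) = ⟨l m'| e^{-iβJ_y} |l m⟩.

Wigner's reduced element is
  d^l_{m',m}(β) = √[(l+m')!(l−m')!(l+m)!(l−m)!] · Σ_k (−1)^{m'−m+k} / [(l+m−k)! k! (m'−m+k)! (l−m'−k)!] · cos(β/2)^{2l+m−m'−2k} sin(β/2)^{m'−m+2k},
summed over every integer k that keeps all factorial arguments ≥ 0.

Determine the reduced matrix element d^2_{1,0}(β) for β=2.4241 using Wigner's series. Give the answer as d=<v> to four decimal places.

d^2_{1,0}(β=2.4241) via Wigner's sum:
With c≡cos(β/2)=0.351101 and s≡sin(β/2)=0.936338, N=[6·1·2·2]^{1/2}=4.898979
The bounds max(0,m−m')=0 and min(l+m,l−m')=1 give 2 terms
  k=0: (−1)^1·4.8990/(2)·0.3511^3·0.9363^1 = -0.099267
  k=1: (−1)^2·4.8990/(2)·0.3511^1·0.9363^3 = +0.706000
d^2_{1,0}(2.4241) = -0.099267 +0.706000 = +0.606734

d=0.6067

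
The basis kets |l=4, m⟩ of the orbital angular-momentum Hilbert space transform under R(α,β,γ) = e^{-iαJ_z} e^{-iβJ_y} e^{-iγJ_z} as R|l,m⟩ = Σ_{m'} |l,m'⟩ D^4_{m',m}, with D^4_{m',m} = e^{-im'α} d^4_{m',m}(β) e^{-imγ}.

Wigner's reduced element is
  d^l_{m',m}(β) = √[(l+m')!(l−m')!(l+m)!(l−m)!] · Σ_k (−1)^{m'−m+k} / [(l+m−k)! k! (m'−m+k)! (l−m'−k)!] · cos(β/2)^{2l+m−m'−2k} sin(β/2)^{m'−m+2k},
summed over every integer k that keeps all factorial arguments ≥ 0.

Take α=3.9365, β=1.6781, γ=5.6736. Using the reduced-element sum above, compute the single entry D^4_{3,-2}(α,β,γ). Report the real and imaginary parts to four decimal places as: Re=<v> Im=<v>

Re=-0.4009 Im=0.1998

First d^4_{3,-2}(β=1.6781), then the phase factors e^{-i(3)α} and e^{-i(-2)γ}:
Half-angle: c=0.668170, s=0.744009. N=√(5040·1·2·720)=2693.993318
k∈{0,1} keeps every argument non-negative
  k=0: (−1)^5·2693.9933/(240)·0.6682^3·0.7440^5 = -0.763372
  k=1: (−1)^6·2693.9933/(720)·0.6682^1·0.7440^7 = +0.315498
d^4_{3,-2}(1.6781) = -0.763372 +0.315498 = -0.447874
D = (+0.726988+0.686650i)·(-0.447874)·(+0.344425-0.938814i) = -0.400860+0.199755i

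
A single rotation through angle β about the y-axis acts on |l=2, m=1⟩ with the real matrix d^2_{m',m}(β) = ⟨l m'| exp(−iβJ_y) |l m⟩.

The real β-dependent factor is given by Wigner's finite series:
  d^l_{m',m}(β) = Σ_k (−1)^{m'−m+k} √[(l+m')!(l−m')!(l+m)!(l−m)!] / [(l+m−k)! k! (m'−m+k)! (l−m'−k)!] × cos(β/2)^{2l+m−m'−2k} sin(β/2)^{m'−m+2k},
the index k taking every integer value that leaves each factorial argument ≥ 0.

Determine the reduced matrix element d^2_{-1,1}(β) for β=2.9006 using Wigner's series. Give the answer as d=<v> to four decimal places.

d=-0.9286

d^2_{-1,1}(β=2.9006) via Wigner's sum:
With c≡cos(β/2)=0.120205 and s≡sin(β/2)=0.992749, N=[1·6·6·1]^{1/2}=6.000000
Admissible k: 2..3 (factorial args all ≥0)
  k=2: (−1)^0·6.0000/(2)·0.1202^2·0.9927^2 = +0.042721
  k=3: (−1)^1·6.0000/(6)·0.1202^0·0.9927^4 = -0.971310
d^2_{-1,1}(2.9006) = +0.042721 -0.971310 = -0.928589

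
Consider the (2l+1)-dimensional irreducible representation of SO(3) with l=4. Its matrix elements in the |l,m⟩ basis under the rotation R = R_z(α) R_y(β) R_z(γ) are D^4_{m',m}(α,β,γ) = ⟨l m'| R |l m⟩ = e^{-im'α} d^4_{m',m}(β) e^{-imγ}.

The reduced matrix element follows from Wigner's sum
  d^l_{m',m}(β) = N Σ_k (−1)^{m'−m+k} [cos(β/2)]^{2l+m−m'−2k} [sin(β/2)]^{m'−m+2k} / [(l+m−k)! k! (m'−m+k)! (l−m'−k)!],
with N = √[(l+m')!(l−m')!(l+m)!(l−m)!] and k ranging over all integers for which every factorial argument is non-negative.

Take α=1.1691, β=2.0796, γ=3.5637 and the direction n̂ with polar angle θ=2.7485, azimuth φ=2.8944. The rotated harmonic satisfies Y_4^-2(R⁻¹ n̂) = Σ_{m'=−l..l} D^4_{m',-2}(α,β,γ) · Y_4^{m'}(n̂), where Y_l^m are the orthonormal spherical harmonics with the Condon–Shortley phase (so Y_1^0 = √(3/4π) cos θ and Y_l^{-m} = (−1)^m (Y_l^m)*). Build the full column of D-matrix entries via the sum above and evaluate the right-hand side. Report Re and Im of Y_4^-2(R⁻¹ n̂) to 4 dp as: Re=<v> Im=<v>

Need the full column D^4_{m',-2} for m'=−4..4 at α=1.1691, β=2.0796, γ=3.5637.
cos(β/2)=0.506393, sin(β/2)=0.862303
d^4_{-4,-2}: single k=2 term ⇒ +0.066347;  D = +0.047973-0.045832i
d^4_{-3,-2}: k∈[1..2] ⇒ +0.027551 -0.239664 = -0.212113;  D = +0.074895+0.198450i
d^4_{-2,-2}: k∈[0..2] ⇒ +0.004324 -0.150462 +0.545357 = +0.399219;  D = -0.398887-0.016292i
d^4_{-1,-2}: k∈[0..2] ⇒ -0.031240 +0.452922 -0.875542 = -0.453860;  D = +0.194350-0.410142i
d^4_{0,-2}: k∈[0..2] ⇒ +0.118950 -0.919770 +1.000128 = +0.199308;  D = +0.132404+0.148973i
d^4_{1,-2}: k∈[0..2] ⇒ -0.301948 +1.313312 -0.761628 = +0.249737;  D = +0.236672-0.079716i
d^4_{2,-2}: k∈[0..2] ⇒ +0.545357 -1.265073 +0.305688 = -0.414027;  D = -0.031771+0.412807i
d^4_{3,-2}: k∈[0..1] ⇒ -0.694940 +0.671693 = -0.023247;  D = +0.020636+0.010704i
d^4_{4,-2}: single k=0 term ⇒ +0.557845;  D = -0.430025+0.355344i
Y_4^{m'}(θ=2.7485,φ=2.8944) and Σ D·Y over m':
  (+0.0480-0.0458i)·(+0.0052+0.0080i)  (+0.0749+0.1985i)·(+0.0479+0.0439i)  (-0.3989-0.0163i)·(+0.2149+0.1158i)  (+0.1944-0.4101i)·(+0.4825+0.1218i)  (+0.1324+0.1490i)·(+0.3051+0.0000i)  (+0.2367-0.0797i)·(-0.4825+0.1218i)  (-0.0318+0.4128i)·(+0.2149-0.1158i)  (+0.0206+0.0107i)·(-0.0479+0.0439i)  (-0.4300+0.3553i)·(+0.0052-0.0080i)
Y_4^-2(R⁻¹ n̂) = +0.031406-0.000205i

Re=0.0314 Im=-0.0002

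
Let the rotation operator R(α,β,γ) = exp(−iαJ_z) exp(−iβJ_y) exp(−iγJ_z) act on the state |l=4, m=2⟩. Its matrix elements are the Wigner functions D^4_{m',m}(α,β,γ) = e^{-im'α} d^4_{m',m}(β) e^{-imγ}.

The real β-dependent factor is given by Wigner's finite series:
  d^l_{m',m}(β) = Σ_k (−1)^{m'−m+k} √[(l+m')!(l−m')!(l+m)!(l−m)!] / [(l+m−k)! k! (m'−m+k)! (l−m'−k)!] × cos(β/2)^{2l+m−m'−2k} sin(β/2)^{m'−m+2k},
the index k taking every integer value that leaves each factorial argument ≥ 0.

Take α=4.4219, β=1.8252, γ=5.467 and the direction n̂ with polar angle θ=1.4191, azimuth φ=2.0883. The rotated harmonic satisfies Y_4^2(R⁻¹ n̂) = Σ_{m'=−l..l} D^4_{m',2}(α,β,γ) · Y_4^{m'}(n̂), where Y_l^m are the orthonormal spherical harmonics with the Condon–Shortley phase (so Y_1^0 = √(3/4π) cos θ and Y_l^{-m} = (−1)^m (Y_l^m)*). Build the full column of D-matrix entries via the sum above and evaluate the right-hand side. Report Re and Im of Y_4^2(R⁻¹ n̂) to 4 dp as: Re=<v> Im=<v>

Re=0.0550 Im=-0.4104

Need the full column D^4_{m',2} for m'=−4..4 at α=4.4219, β=1.8252, γ=5.467.
cos(β/2)=0.611691, sin(β/2)=0.791097
d^4_{-4,2}: single k=6 term ⇒ +0.485312;  D = +0.432598+0.219971i
d^4_{-3,2}: k∈[5..6] ⇒ +0.796030 -0.443817 = +0.352214;  D = -0.242878+0.255078i
d^4_{-2,2}: k∈[4..6] ⇒ +0.822504 -1.100584 +0.153404 = -0.124676;  D = +0.061884+0.108233i
d^4_{-1,2}: k∈[3..5] ⇒ +0.599604 -1.504356 +0.503241 = -0.401512;  D = -0.391038+0.091111i
d^4_{0,2}: k∈[2..4] ⇒ +0.311009 -1.387193 +0.870088 = -0.206096;  D = +0.012682-0.205705i
d^4_{1,2}: k∈[1..3] ⇒ +0.107545 -0.899405 +1.002904 = +0.211044;  D = -0.198099-0.072775i
d^4_{2,2}: k∈[0..2] ⇒ +0.019600 -0.393399 +0.822504 = +0.448705;  D = +0.268883-0.359220i
d^4_{3,2}: k∈[0..1] ⇒ -0.094846 +0.475921 = +0.381075;  D = +0.226889+0.306169i
d^4_{4,2}: single k=0 term ⇒ +0.173473;  D = -0.163117+0.059038i
Y_4^{m'}(θ=1.4191,φ=2.0883) and Σ D·Y over m':
  (+0.4326+0.2200i)·(-0.2023-0.3710i)  (-0.2429+0.2551i)·(+0.1827+0.0033i)  (+0.0619+0.1082i)·(+0.1402-0.2361i)  (-0.3910+0.0911i)·(+0.0993+0.1744i)  (+0.0127-0.2057i)·(+0.2468+0.0000i)  (-0.1981-0.0728i)·(-0.0993+0.1744i)  (+0.2689-0.3592i)·(+0.1402+0.2361i)  (+0.2269+0.3062i)·(-0.1827+0.0033i)  (-0.1631+0.0590i)·(-0.2023+0.3710i)
Y_4^2(R⁻¹ n̂) = +0.055036-0.410397i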